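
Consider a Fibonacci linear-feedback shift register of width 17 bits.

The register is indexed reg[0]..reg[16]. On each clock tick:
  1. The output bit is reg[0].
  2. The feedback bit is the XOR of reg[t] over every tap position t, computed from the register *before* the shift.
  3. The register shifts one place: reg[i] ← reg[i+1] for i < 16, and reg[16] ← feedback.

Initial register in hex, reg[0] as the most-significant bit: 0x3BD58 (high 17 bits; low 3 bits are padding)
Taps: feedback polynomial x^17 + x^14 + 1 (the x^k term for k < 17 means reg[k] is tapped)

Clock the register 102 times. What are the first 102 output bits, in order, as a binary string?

k : reg_k → out_k, fb_k
0: 00111011110101011 → 0, fb=0
1: 01110111101010110 → 0, fb=1
2: 11101111010101101 → 1, fb=0
3: 11011110101011010 → 1, fb=1
4: 10111101010110101 → 1, fb=0
5: 01111010101101010 → 0, fb=0
6: 11110101011010100 → 1, fb=0
7: 11101010110101000 → 1, fb=1
8: 11010101101010001 → 1, fb=1
9: 10101011010100011 → 1, fb=1
10: 01010110101000111 → 0, fb=1
11: 10101101010001111 → 1, fb=0
12: 01011010100011110 → 0, fb=1
13: 10110101000111101 → 1, fb=0
14: 01101010001111010 → 0, fb=0
15: 11010100011110100 → 1, fb=0
16: 10101000111101000 → 1, fb=1
17: 01010001111010001 → 0, fb=0
18: 10100011110100010 → 1, fb=1
19: 01000111101000101 → 0, fb=1
20: 10001111010001011 → 1, fb=1
21: 00011110100010111 → 0, fb=1
22: 00111101000101111 → 0, fb=1
23: 01111010001011111 → 0, fb=1
24: 11110100010111111 → 1, fb=0
25: 11101000101111110 → 1, fb=0
26: 11010001011111100 → 1, fb=0
27: 10100010111111000 → 1, fb=1
28: 01000101111110001 → 0, fb=0
29: 10001011111100010 → 1, fb=1
30: 00010111111000101 → 0, fb=1
31: 00101111110001011 → 0, fb=0
32: 01011111100010110 → 0, fb=1
33: 10111111000101101 → 1, fb=0
34: 01111110001011010 → 0, fb=0
35: 11111100010110100 → 1, fb=0
36: 11111000101101000 → 1, fb=1
37: 11110001011010001 → 1, fb=1
38: 11100010110100011 → 1, fb=1
39: 11000101101000111 → 1, fb=0
40: 10001011010001110 → 1, fb=0
41: 00010110100011100 → 0, fb=1
42: 00101101000111001 → 0, fb=0
43: 01011010001110010 → 0, fb=0
44: 10110100011100100 → 1, fb=0
45: 01101000111001000 → 0, fb=0
46: 11010001110010000 → 1, fb=1
47: 10100011100100001 → 1, fb=1
48: 01000111001000011 → 0, fb=0
49: 10001110010000110 → 1, fb=0
50: 00011100100001100 → 0, fb=1
51: 00111001000011001 → 0, fb=0
52: 01110010000110010 → 0, fb=0
53: 11100100001100100 → 1, fb=0
54: 11001000011001000 → 1, fb=1
55: 10010000110010001 → 1, fb=1
56: 00100001100100011 → 0, fb=0
57: 01000011001000110 → 0, fb=1
58: 10000110010001101 → 1, fb=0
59: 00001100100011010 → 0, fb=0
60: 00011001000110100 → 0, fb=1
61: 00110010001101001 → 0, fb=0
62: 01100100011010010 → 0, fb=0
63: 11001000110100100 → 1, fb=0
64: 10010001101001000 → 1, fb=1
65: 00100011010010001 → 0, fb=0
66: 01000110100100010 → 0, fb=0
67: 10001101001000100 → 1, fb=0
68: 00011010010001000 → 0, fb=0
69: 00110100100010000 → 0, fb=0
70: 01101001000100000 → 0, fb=0
71: 11010010001000000 → 1, fb=1
72: 10100100010000001 → 1, fb=1
73: 01001000100000011 → 0, fb=0
74: 10010001000000110 → 1, fb=0
75: 00100010000001100 → 0, fb=1
76: 01000100000011001 → 0, fb=0
77: 10001000000110010 → 1, fb=1
78: 00010000001100101 → 0, fb=1
79: 00100000011001011 → 0, fb=0
80: 01000000110010110 → 0, fb=1
81: 10000001100101101 → 1, fb=0
82: 00000011001011010 → 0, fb=0
83: 00000110010110100 → 0, fb=1
84: 00001100101101001 → 0, fb=0
85: 00011001011010010 → 0, fb=0
86: 00110010110100100 → 0, fb=1
87: 01100101101001001 → 0, fb=0
88: 11001011010010010 → 1, fb=1
89: 10010110100100101 → 1, fb=0
90: 00101101001001010 → 0, fb=0
91: 01011010010010100 → 0, fb=1
92: 10110100100101001 → 1, fb=1
93: 01101001001010011 → 0, fb=0
94: 11010010010100110 → 1, fb=0
95: 10100100101001100 → 1, fb=0
96: 01001001010011000 → 0, fb=0
97: 10010010100110000 → 1, fb=1
98: 00100101001100001 → 0, fb=0
99: 01001010011000010 → 0, fb=0
100: 10010100110000100 → 1, fb=0
101: 00101001100001000 → 0, fb=0

001110111101010110101000111101000101111110001011010001110010000110010001101001000100000011001011010010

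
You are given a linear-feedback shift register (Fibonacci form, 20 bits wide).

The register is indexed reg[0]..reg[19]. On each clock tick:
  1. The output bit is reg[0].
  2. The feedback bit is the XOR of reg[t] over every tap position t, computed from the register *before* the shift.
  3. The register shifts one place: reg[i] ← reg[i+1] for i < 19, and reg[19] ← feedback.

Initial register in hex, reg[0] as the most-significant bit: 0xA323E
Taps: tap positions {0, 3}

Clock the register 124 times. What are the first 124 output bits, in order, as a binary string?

1010001100100011111010111010001111001011011010111101100100000011010100010001000110011101100110011101011100010101011101101111

step | reg (before) | out | fb
   0 | 10100011001000111110 | 1 | 1
   1 | 01000110010001111101 | 0 | 0
   2 | 10001100100011111010 | 1 | 1
   3 | 00011001000111110101 | 0 | 1
   4 | 00110010001111101011 | 0 | 1
   5 | 01100100011111010111 | 0 | 0
   6 | 11001000111110101110 | 1 | 1
   7 | 10010001111101011101 | 1 | 0
   8 | 00100011111010111010 | 0 | 0
   9 | 01000111110101110100 | 0 | 0
  10 | 10001111101011101000 | 1 | 1
  11 | 00011111010111010001 | 0 | 1
  12 | 00111110101110100011 | 0 | 1
  13 | 01111101011101000111 | 0 | 1
  14 | 11111010111010001111 | 1 | 0
  15 | 11110101110100011110 | 1 | 0
  16 | 11101011101000111100 | 1 | 1
  17 | 11010111010001111001 | 1 | 0
  18 | 10101110100011110010 | 1 | 1
  19 | 01011101000111100101 | 0 | 1
  20 | 10111010001111001011 | 1 | 0
  21 | 01110100011110010110 | 0 | 1
  22 | 11101000111100101101 | 1 | 1
  23 | 11010001111001011011 | 1 | 0
  24 | 10100011110010110110 | 1 | 1
  25 | 01000111100101101101 | 0 | 0
  26 | 10001111001011011010 | 1 | 1
  27 | 00011110010110110101 | 0 | 1
  28 | 00111100101101101011 | 0 | 1
  29 | 01111001011011010111 | 0 | 1
  30 | 11110010110110101111 | 1 | 0
  31 | 11100101101101011110 | 1 | 1
  32 | 11001011011010111101 | 1 | 1
  33 | 10010110110101111011 | 1 | 0
  34 | 00101101101011110110 | 0 | 0
  35 | 01011011010111101100 | 0 | 1
  36 | 10110110101111011001 | 1 | 0
  37 | 01101101011110110010 | 0 | 0
  38 | 11011010111101100100 | 1 | 0
  39 | 10110101111011001000 | 1 | 0
  40 | 01101011110110010000 | 0 | 0
  41 | 11010111101100100000 | 1 | 0
  42 | 10101111011001000000 | 1 | 1
  43 | 01011110110010000001 | 0 | 1
  44 | 10111101100100000011 | 1 | 0
  45 | 01111011001000000110 | 0 | 1
  46 | 11110110010000001101 | 1 | 0
  47 | 11101100100000011010 | 1 | 1
  48 | 11011001000000110101 | 1 | 0
  49 | 10110010000001101010 | 1 | 0
  50 | 01100100000011010100 | 0 | 0
  51 | 11001000000110101000 | 1 | 1
  52 | 10010000001101010001 | 1 | 0
  53 | 00100000011010100010 | 0 | 0
  54 | 01000000110101000100 | 0 | 0
  55 | 10000001101010001000 | 1 | 1
  56 | 00000011010100010001 | 0 | 0
  57 | 00000110101000100010 | 0 | 0
  58 | 00001101010001000100 | 0 | 0
  59 | 00011010100010001000 | 0 | 1
  60 | 00110101000100010001 | 0 | 1
  61 | 01101010001000100011 | 0 | 0
  62 | 11010100010001000110 | 1 | 0
  63 | 10101000100010001100 | 1 | 1
  64 | 01010001000100011001 | 0 | 1
  65 | 10100010001000110011 | 1 | 1
  66 | 01000100010001100111 | 0 | 0
  67 | 10001000100011001110 | 1 | 1
  68 | 00010001000110011101 | 0 | 1
  69 | 00100010001100111011 | 0 | 0
  70 | 01000100011001110110 | 0 | 0
  71 | 10001000110011101100 | 1 | 1
  72 | 00010001100111011001 | 0 | 1
  73 | 00100011001110110011 | 0 | 0
  74 | 01000110011101100110 | 0 | 0
  75 | 10001100111011001100 | 1 | 1
  76 | 00011001110110011001 | 0 | 1
  77 | 00110011101100110011 | 0 | 1
  78 | 01100111011001100111 | 0 | 0
  79 | 11001110110011001110 | 1 | 1
  80 | 10011101100110011101 | 1 | 0
  81 | 00111011001100111010 | 0 | 1
  82 | 01110110011001110101 | 0 | 1
  83 | 11101100110011101011 | 1 | 1
  84 | 11011001100111010111 | 1 | 0
  85 | 10110011001110101110 | 1 | 0
  86 | 01100110011101011100 | 0 | 0
  87 | 11001100111010111000 | 1 | 1
  88 | 10011001110101110001 | 1 | 0
  89 | 00110011101011100010 | 0 | 1
  90 | 01100111010111000101 | 0 | 0
  91 | 11001110101110001010 | 1 | 1
  92 | 10011101011100010101 | 1 | 0
  93 | 00111010111000101010 | 0 | 1
  94 | 01110101110001010101 | 0 | 1
  95 | 11101011100010101011 | 1 | 1
  96 | 11010111000101010111 | 1 | 0
  97 | 10101110001010101110 | 1 | 1
  98 | 01011100010101011101 | 0 | 1
  99 | 10111000101010111011 | 1 | 0
 100 | 01110001010101110110 | 0 | 1
 101 | 11100010101011101101 | 1 | 1
 102 | 11000101010111011011 | 1 | 1
 103 | 10001010101110110111 | 1 | 1
 104 | 00010101011101101111 | 0 | 1
 105 | 00101010111011011111 | 0 | 0
 106 | 01010101110110111110 | 0 | 1
 107 | 10101011101101111101 | 1 | 1
 108 | 01010111011011111011 | 0 | 1
 109 | 10101110110111110111 | 1 | 1
 110 | 01011101101111101111 | 0 | 1
 111 | 10111011011111011111 | 1 | 0
 112 | 01110110111110111110 | 0 | 1
 113 | 11101101111101111101 | 1 | 1
 114 | 11011011111011111011 | 1 | 0
 115 | 10110111110111110110 | 1 | 0
 116 | 01101111101111101100 | 0 | 0
 117 | 11011111011111011000 | 1 | 0
 118 | 10111110111110110000 | 1 | 0
 119 | 01111101111101100000 | 0 | 1
 120 | 11111011111011000001 | 1 | 0
 121 | 11110111110110000010 | 1 | 0
 122 | 11101111101100000100 | 1 | 1
 123 | 11011111011000001001 | 1 | 0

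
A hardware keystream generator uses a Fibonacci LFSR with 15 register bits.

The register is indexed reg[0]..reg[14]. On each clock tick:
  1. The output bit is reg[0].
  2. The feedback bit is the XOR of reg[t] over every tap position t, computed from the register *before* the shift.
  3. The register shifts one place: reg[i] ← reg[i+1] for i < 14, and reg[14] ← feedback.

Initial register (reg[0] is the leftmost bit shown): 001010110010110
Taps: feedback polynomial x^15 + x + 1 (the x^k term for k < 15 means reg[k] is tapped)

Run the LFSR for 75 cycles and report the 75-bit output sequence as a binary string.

tick  register→output (feedback)
  0  001010110010110→0 (0)
  1  010101100101100→0 (1)
  2  101011001011001→1 (1)
  3  010110010110011→0 (1)
  4  101100101100111→1 (1)
  5  011001011001111→0 (1)
  6  110010110011111→1 (0)
  7  100101100111110→1 (1)
  8  001011001111101→0 (0)
  9  010110011111010→0 (1)
 10  101100111110101→1 (1)
 11  011001111101011→0 (1)
 12  110011111010111→1 (0)
 13  100111110101110→1 (1)
 14  001111101011101→0 (0)
 15  011111010111010→0 (1)
 16  111110101110101→1 (0)
 17  111101011101010→1 (0)
 18  111010111010100→1 (0)
 19  110101110101000→1 (0)
 20  101011101010000→1 (1)
 21  010111010100001→0 (1)
 22  101110101000011→1 (1)
 23  011101010000111→0 (1)
 24  111010100001111→1 (0)
 25  110101000011110→1 (0)
 26  101010000111100→1 (1)
 27  010100001111001→0 (1)
 28  101000011110011→1 (1)
 29  010000111100111→0 (1)
 30  100001111001111→1 (1)
 31  000011110011111→0 (0)
 32  000111100111110→0 (0)
 33  001111001111100→0 (0)
 34  011110011111000→0 (1)
 35  111100111110001→1 (0)
 36  111001111100010→1 (0)
 37  110011111000100→1 (0)
 38  100111110001000→1 (1)
 39  001111100010001→0 (0)
 40  011111000100010→0 (1)
 41  111110001000101→1 (0)
 42  111100010001010→1 (0)
 43  111000100010100→1 (0)
 44  110001000101000→1 (0)
 45  100010001010000→1 (1)
 46  000100010100001→0 (0)
 47  001000101000010→0 (0)
 48  010001010000100→0 (1)
 49  100010100001001→1 (1)
 50  000101000010011→0 (0)
 51  001010000100110→0 (0)
 52  010100001001100→0 (1)
 53  101000010011001→1 (1)
 54  010000100110011→0 (1)
 55  100001001100111→1 (1)
 56  000010011001111→0 (0)
 57  000100110011110→0 (0)
 58  001001100111100→0 (0)
 59  010011001111000→0 (1)
 60  100110011110001→1 (1)
 61  001100111100011→0 (0)
 62  011001111000110→0 (1)
 63  110011110001101→1 (0)
 64  100111100011010→1 (1)
 65  001111000110101→0 (0)
 66  011110001101010→0 (1)
 67  111100011010101→1 (0)
 68  111000110101010→1 (0)
 69  110001101010100→1 (0)
 70  100011010101000→1 (1)
 71  000110101010001→0 (0)
 72  001101010100010→0 (0)
 73  011010101000100→0 (1)
 74  110101010001001→1 (0)

001010110010110011111010111010100001111001111100010001010000100110011110001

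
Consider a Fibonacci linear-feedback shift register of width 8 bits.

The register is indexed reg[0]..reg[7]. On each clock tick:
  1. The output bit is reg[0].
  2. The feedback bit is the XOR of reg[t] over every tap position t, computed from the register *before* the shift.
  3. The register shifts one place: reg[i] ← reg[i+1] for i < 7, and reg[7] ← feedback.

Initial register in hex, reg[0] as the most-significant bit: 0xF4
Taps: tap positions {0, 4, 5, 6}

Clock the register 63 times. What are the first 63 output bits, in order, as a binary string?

111101000011111111001000010100111110101010111000001100010101100

step | reg (before) | out | fb
   0 | 11110100 | 1 | 0
   1 | 11101000 | 1 | 0
   2 | 11010000 | 1 | 1
   3 | 10100001 | 1 | 1
   4 | 01000011 | 0 | 1
   5 | 10000111 | 1 | 1
   6 | 00001111 | 0 | 1
   7 | 00011111 | 0 | 1
   8 | 00111111 | 0 | 1
   9 | 01111111 | 0 | 1
  10 | 11111111 | 1 | 0
  11 | 11111110 | 1 | 0
  12 | 11111100 | 1 | 1
  13 | 11111001 | 1 | 0
  14 | 11110010 | 1 | 0
  15 | 11100100 | 1 | 0
  16 | 11001000 | 1 | 0
  17 | 10010000 | 1 | 1
  18 | 00100001 | 0 | 0
  19 | 01000010 | 0 | 1
  20 | 10000101 | 1 | 0
  21 | 00001010 | 0 | 0
  22 | 00010100 | 0 | 1
  23 | 00101001 | 0 | 1
  24 | 01010011 | 0 | 1
  25 | 10100111 | 1 | 1
  26 | 01001111 | 0 | 1
  27 | 10011111 | 1 | 0
  28 | 00111110 | 0 | 1
  29 | 01111101 | 0 | 0
  30 | 11111010 | 1 | 1
  31 | 11110101 | 1 | 0
  32 | 11101010 | 1 | 1
  33 | 11010101 | 1 | 0
  34 | 10101010 | 1 | 1
  35 | 01010101 | 0 | 1
  36 | 10101011 | 1 | 1
  37 | 01010111 | 0 | 0
  38 | 10101110 | 1 | 0
  39 | 01011100 | 0 | 0
  40 | 10111000 | 1 | 0
  41 | 01110000 | 0 | 0
  42 | 11100000 | 1 | 1
  43 | 11000001 | 1 | 1
  44 | 10000011 | 1 | 0
  45 | 00000110 | 0 | 0
  46 | 00001100 | 0 | 0
  47 | 00011000 | 0 | 1
  48 | 00110001 | 0 | 0
  49 | 01100010 | 0 | 1
  50 | 11000101 | 1 | 0
  51 | 10001010 | 1 | 1
  52 | 00010101 | 0 | 1
  53 | 00101011 | 0 | 0
  54 | 01010110 | 0 | 0
  55 | 10101100 | 1 | 1
  56 | 01011001 | 0 | 1
  57 | 10110011 | 1 | 0
  58 | 01100110 | 0 | 0
  59 | 11001100 | 1 | 1
  60 | 10011001 | 1 | 0
  61 | 00110010 | 0 | 1
  62 | 01100101 | 0 | 1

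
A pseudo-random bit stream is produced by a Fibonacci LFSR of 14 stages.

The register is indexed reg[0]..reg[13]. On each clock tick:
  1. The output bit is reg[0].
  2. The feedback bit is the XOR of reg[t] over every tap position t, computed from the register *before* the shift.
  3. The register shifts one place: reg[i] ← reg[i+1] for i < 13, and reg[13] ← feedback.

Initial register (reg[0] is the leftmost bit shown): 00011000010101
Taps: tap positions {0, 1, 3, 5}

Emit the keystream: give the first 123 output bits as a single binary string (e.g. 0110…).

000110000101011110000010110100110010111000100111000111101100100000110000011111110111001001010001001110010111011010111011111

k : reg_k → out_k, fb_k
0: 00011000010101 → 0, fb=1
1: 00110000101011 → 0, fb=1
2: 01100001010111 → 0, fb=1
3: 11000010101111 → 1, fb=0
4: 10000101011110 → 1, fb=0
5: 00001010111100 → 0, fb=0
6: 00010101111000 → 0, fb=0
7: 00101011110000 → 0, fb=0
8: 01010111100000 → 0, fb=1
9: 10101111000001 → 1, fb=0
10: 01011110000010 → 0, fb=1
11: 10111100000101 → 1, fb=1
12: 01111000001011 → 0, fb=0
13: 11110000010110 → 1, fb=1
14: 11100000101101 → 1, fb=0
15: 11000001011010 → 1, fb=0
16: 10000010110100 → 1, fb=1
17: 00000101101001 → 0, fb=1
18: 00001011010011 → 0, fb=0
19: 00010110100110 → 0, fb=0
20: 00101101001100 → 0, fb=1
21: 01011010011001 → 0, fb=0
22: 10110100110010 → 1, fb=1
23: 01101001100101 → 0, fb=1
24: 11010011001011 → 1, fb=1
25: 10100110010111 → 1, fb=0
26: 01001100101110 → 0, fb=0
27: 10011001011100 → 1, fb=0
28: 00110010111000 → 0, fb=1
29: 01100101110001 → 0, fb=0
30: 11001011100010 → 1, fb=0
31: 10010111000100 → 1, fb=1
32: 00101110001001 → 0, fb=1
33: 01011100010011 → 0, fb=1
34: 10111000100111 → 1, fb=0
35: 01110001001110 → 0, fb=0
36: 11100010011100 → 1, fb=0
37: 11000100111000 → 1, fb=1
38: 10001001110001 → 1, fb=1
39: 00010011100011 → 0, fb=1
40: 00100111000111 → 0, fb=1
41: 01001110001111 → 0, fb=0
42: 10011100011110 → 1, fb=1
43: 00111000111101 → 0, fb=1
44: 01110001111011 → 0, fb=0
45: 11100011110110 → 1, fb=0
46: 11000111101100 → 1, fb=1
47: 10001111011001 → 1, fb=0
48: 00011110110010 → 0, fb=0
49: 00111101100100 → 0, fb=0
50: 01111011001000 → 0, fb=0
51: 11110110010000 → 1, fb=0
52: 11101100100000 → 1, fb=1
53: 11011001000001 → 1, fb=1
54: 10110010000011 → 1, fb=0
55: 01100100000110 → 0, fb=0
56: 11001000001100 → 1, fb=0
57: 10010000011000 → 1, fb=0
58: 00100000110000 → 0, fb=0
59: 01000001100000 → 0, fb=1
60: 10000011000001 → 1, fb=1
61: 00000110000011 → 0, fb=1
62: 00001100000111 → 0, fb=1
63: 00011000001111 → 0, fb=1
64: 00110000011111 → 0, fb=1
65: 01100000111111 → 0, fb=1
66: 11000001111111 → 1, fb=0
67: 10000011111110 → 1, fb=1
68: 00000111111101 → 0, fb=1
69: 00001111111011 → 0, fb=1
70: 00011111110111 → 0, fb=0
71: 00111111101110 → 0, fb=0
72: 01111111011100 → 0, fb=1
73: 11111110111001 → 1, fb=0
74: 11111101110010 → 1, fb=0
75: 11111011100100 → 1, fb=1
76: 11110111001001 → 1, fb=0
77: 11101110010010 → 1, fb=1
78: 11011100100101 → 1, fb=0
79: 10111001001010 → 1, fb=0
80: 01110010010100 → 0, fb=0
81: 11100100101000 → 1, fb=1
82: 11001001010001 → 1, fb=0
83: 10010010100010 → 1, fb=0
84: 00100101000100 → 0, fb=1
85: 01001010001001 → 0, fb=1
86: 10010100010011 → 1, fb=1
87: 00101000100111 → 0, fb=0
88: 01010001001110 → 0, fb=0
89: 10100010011100 → 1, fb=1
90: 01000100111001 → 0, fb=0
91: 10001001110010 → 1, fb=1
92: 00010011100101 → 0, fb=1
93: 00100111001011 → 0, fb=1
94: 01001110010111 → 0, fb=0
95: 10011100101110 → 1, fb=1
96: 00111001011101 → 0, fb=1
97: 01110010111011 → 0, fb=0
98: 11100101110110 → 1, fb=1
99: 11001011101101 → 1, fb=0
100: 10010111011010 → 1, fb=1
101: 00101110110101 → 0, fb=1
102: 01011101101011 → 0, fb=1
103: 10111011010111 → 1, fb=0
104: 01110110101110 → 0, fb=1
105: 11101101011101 → 1, fb=1
106: 11011010111011 → 1, fb=1
107: 10110101110111 → 1, fb=1
108: 01101011101111 → 0, fb=1
109: 11010111011111 → 1, fb=0
110: 10101110111110 → 1, fb=0
111: 01011101111100 → 0, fb=1
112: 10111011111001 → 1, fb=0
113: 01110111110010 → 0, fb=1
114: 11101111100101 → 1, fb=1
115: 11011111001011 → 1, fb=0
116: 10111110010110 → 1, fb=1
117: 01111100101101 → 0, fb=1
118: 11111001011011 → 1, fb=1
119: 11110010110111 → 1, fb=1
120: 11100101101111 → 1, fb=1
121: 11001011011111 → 1, fb=0
122: 10010110111110 → 1, fb=1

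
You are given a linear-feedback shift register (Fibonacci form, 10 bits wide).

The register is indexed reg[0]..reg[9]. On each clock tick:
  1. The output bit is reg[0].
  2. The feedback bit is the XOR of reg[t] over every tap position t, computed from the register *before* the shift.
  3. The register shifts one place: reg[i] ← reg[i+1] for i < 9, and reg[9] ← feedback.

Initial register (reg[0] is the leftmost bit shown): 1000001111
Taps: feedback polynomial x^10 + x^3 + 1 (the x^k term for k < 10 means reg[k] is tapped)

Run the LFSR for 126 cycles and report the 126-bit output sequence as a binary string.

100000111110011100110111101000101010110111110000100111010001110101111101101001000010000101001010110001110011111110110000100011

tick  register→output (feedback)
  0  1000001111→1 (1)
  1  0000011111→0 (0)
  2  0000111110→0 (0)
  3  0001111100→0 (1)
  4  0011111001→0 (1)
  5  0111110011→0 (1)
  6  1111100111→1 (0)
  7  1111001110→1 (0)
  8  1110011100→1 (1)
  9  1100111001→1 (1)
 10  1001110011→1 (0)
 11  0011100110→0 (1)
 12  0111001101→0 (1)
 13  1110011011→1 (1)
 14  1100110111→1 (1)
 15  1001101111→1 (0)
 16  0011011110→0 (1)
 17  0110111101→0 (0)
 18  1101111010→1 (0)
 19  1011110100→1 (0)
 20  0111101000→0 (1)
 21  1111010001→1 (0)
 22  1110100010→1 (1)
 23  1101000101→1 (0)
 24  1010001010→1 (1)
 25  0100010101→0 (0)
 26  1000101010→1 (1)
 27  0001010101→0 (1)
 28  0010101011→0 (0)
 29  0101010110→0 (1)
 30  1010101101→1 (1)
 31  0101011011→0 (1)
 32  1010110111→1 (1)
 33  0101101111→0 (1)
 34  1011011111→1 (0)
 35  0110111110→0 (0)
 36  1101111100→1 (0)
 37  1011111000→1 (0)
 38  0111110000→0 (1)
 39  1111100001→1 (0)
 40  1111000010→1 (0)
 41  1110000100→1 (1)
 42  1100001001→1 (1)
 43  1000010011→1 (1)
 44  0000100111→0 (0)
 45  0001001110→0 (1)
 46  0010011101→0 (0)
 47  0100111010→0 (0)
 48  1001110100→1 (0)
 49  0011101000→0 (1)
 50  0111010001→0 (1)
 51  1110100011→1 (1)
 52  1101000111→1 (0)
 53  1010001110→1 (1)
 54  0100011101→0 (0)
 55  1000111010→1 (1)
 56  0001110101→0 (1)
 57  0011101011→0 (1)
 58  0111010111→0 (1)
 59  1110101111→1 (1)
 60  1101011111→1 (0)
 61  1010111110→1 (1)
 62  0101111101→0 (1)
 63  1011111011→1 (0)
 64  0111110110→0 (1)
 65  1111101101→1 (0)
 66  1111011010→1 (0)
 67  1110110100→1 (1)
 68  1101101001→1 (0)
 69  1011010010→1 (0)
 70  0110100100→0 (0)
 71  1101001000→1 (0)
 72  1010010000→1 (1)
 73  0100100001→0 (0)
 74  1001000010→1 (0)
 75  0010000100→0 (0)
 76  0100001000→0 (0)
 77  1000010000→1 (1)
 78  0000100001→0 (0)
 79  0001000010→0 (1)
 80  0010000101→0 (0)
 81  0100001010→0 (0)
 82  1000010100→1 (1)
 83  0000101001→0 (0)
 84  0001010010→0 (1)
 85  0010100101→0 (0)
 86  0101001010→0 (1)
 87  1010010101→1 (1)
 88  0100101011→0 (0)
 89  1001010110→1 (0)
 90  0010101100→0 (0)
 91  0101011000→0 (1)
 92  1010110001→1 (1)
 93  0101100011→0 (1)
 94  1011000111→1 (0)
 95  0110001110→0 (0)
 96  1100011100→1 (1)
 97  1000111001→1 (1)
 98  0001110011→0 (1)
 99  0011100111→0 (1)
100  0111001111→0 (1)
101  1110011111→1 (1)
102  1100111111→1 (1)
103  1001111111→1 (0)
104  0011111110→0 (1)
105  0111111101→0 (1)
106  1111111011→1 (0)
107  1111110110→1 (0)
108  1111101100→1 (0)
109  1111011000→1 (0)
110  1110110000→1 (1)
111  1101100001→1 (0)
112  1011000010→1 (0)
113  0110000100→0 (0)
114  1100001000→1 (1)
115  1000010001→1 (1)
116  0000100011→0 (0)
117  0001000110→0 (1)
118  0010001101→0 (0)
119  0100011010→0 (0)
120  1000110100→1 (1)
121  0001101001→0 (1)
122  0011010011→0 (1)
123  0110100111→0 (0)
124  1101001110→1 (0)
125  1010011100→1 (1)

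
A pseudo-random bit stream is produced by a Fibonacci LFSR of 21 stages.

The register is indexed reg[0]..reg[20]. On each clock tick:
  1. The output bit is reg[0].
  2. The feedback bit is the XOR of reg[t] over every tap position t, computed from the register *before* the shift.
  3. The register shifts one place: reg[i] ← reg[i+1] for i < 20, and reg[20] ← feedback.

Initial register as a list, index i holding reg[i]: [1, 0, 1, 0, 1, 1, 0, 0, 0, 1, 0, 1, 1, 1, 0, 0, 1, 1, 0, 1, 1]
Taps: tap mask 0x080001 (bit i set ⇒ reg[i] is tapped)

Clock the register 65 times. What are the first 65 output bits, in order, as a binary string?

k : reg_k → out_k, fb_k
0: 101011000101110011011 → 1, fb=0
1: 010110001011100110110 → 0, fb=1
2: 101100010111001101101 → 1, fb=1
3: 011000101110011011011 → 0, fb=1
4: 110001011100110110111 → 1, fb=0
5: 100010111001101101110 → 1, fb=0
6: 000101110011011011100 → 0, fb=0
7: 001011100110110111000 → 0, fb=0
8: 010111001101101110000 → 0, fb=0
9: 101110011011011100000 → 1, fb=1
10: 011100110110111000001 → 0, fb=0
11: 111001101101110000010 → 1, fb=0
12: 110011011011100000100 → 1, fb=1
13: 100110110111000001001 → 1, fb=1
14: 001101101110000010011 → 0, fb=1
15: 011011011100000100111 → 0, fb=1
16: 110110111000001001111 → 1, fb=0
17: 101101110000010011110 → 1, fb=0
18: 011011100000100111100 → 0, fb=0
19: 110111000001001111000 → 1, fb=1
20: 101110000010011110001 → 1, fb=1
21: 011100000100111100011 → 0, fb=1
22: 111000001001111000111 → 1, fb=0
23: 110000010011110001110 → 1, fb=0
24: 100000100111100011100 → 1, fb=1
25: 000001001111000111001 → 0, fb=0
26: 000010011110001110010 → 0, fb=1
27: 000100111100011100101 → 0, fb=0
28: 001001111000111001010 → 0, fb=1
29: 010011110001110010101 → 0, fb=0
30: 100111100011100101010 → 1, fb=0
31: 001111000111001010100 → 0, fb=0
32: 011110001110010101000 → 0, fb=0
33: 111100011100101010000 → 1, fb=1
34: 111000111001010100001 → 1, fb=1
35: 110001110010101000011 → 1, fb=0
36: 100011100101010000110 → 1, fb=0
37: 000111001010100001100 → 0, fb=0
38: 001110010101000011000 → 0, fb=0
39: 011100101010000110000 → 0, fb=0
40: 111001010100001100000 → 1, fb=1
41: 110010101000011000001 → 1, fb=1
42: 100101010000110000011 → 1, fb=0
43: 001010100001100000110 → 0, fb=1
44: 010101000011000001101 → 0, fb=0
45: 101010000110000011010 → 1, fb=0
46: 010100001100000110100 → 0, fb=0
47: 101000011000001101000 → 1, fb=1
48: 010000110000011010001 → 0, fb=0
49: 100001100000110100010 → 1, fb=0
50: 000011000001101000100 → 0, fb=0
51: 000110000011010001000 → 0, fb=0
52: 001100000110100010000 → 0, fb=0
53: 011000001101000100000 → 0, fb=0
54: 110000011010001000000 → 1, fb=1
55: 100000110100010000001 → 1, fb=1
56: 000001101000100000011 → 0, fb=1
57: 000011010001000000111 → 0, fb=1
58: 000110100010000001111 → 0, fb=1
59: 001101000100000011111 → 0, fb=1
60: 011010001000000111111 → 0, fb=1
61: 110100010000001111111 → 1, fb=0
62: 101000100000011111110 → 1, fb=0
63: 010001000000111111100 → 0, fb=0
64: 100010000001111111000 → 1, fb=1

10101100010111001101101110000010011110001110010101000011000001101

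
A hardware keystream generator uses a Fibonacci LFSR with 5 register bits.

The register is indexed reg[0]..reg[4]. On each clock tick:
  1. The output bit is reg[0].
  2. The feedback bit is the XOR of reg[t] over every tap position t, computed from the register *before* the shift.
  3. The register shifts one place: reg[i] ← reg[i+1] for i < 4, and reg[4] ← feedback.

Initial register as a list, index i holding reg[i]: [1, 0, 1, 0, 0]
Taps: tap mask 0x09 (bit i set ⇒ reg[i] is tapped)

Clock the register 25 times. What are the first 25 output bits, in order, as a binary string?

tick  register→output (feedback)
  0  10100→1 (1)
  1  01001→0 (0)
  2  10010→1 (0)
  3  00100→0 (0)
  4  01000→0 (0)
  5  10000→1 (1)
  6  00001→0 (0)
  7  00010→0 (1)
  8  00101→0 (0)
  9  01010→0 (1)
 10  10101→1 (1)
 11  01011→0 (1)
 12  10111→1 (0)
 13  01110→0 (1)
 14  11101→1 (1)
 15  11011→1 (0)
 16  10110→1 (0)
 17  01100→0 (0)
 18  11000→1 (1)
 19  10001→1 (1)
 20  00011→0 (1)
 21  00111→0 (1)
 22  01111→0 (1)
 23  11111→1 (0)
 24  11110→1 (0)

1010010000101011101100011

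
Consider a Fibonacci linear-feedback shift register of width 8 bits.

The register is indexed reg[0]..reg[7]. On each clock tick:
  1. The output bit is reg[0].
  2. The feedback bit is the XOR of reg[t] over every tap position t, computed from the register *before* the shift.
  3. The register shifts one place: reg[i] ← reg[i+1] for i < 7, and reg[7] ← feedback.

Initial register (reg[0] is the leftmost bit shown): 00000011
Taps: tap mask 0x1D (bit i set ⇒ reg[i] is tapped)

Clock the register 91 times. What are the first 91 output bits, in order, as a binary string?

step | reg (before) | out | fb
   0 | 00000011 | 0 | 0
   1 | 00000110 | 0 | 0
   2 | 00001100 | 0 | 1
   3 | 00011001 | 0 | 0
   4 | 00110010 | 0 | 0
   5 | 01100100 | 0 | 1
   6 | 11001001 | 1 | 0
   7 | 10010010 | 1 | 0
   8 | 00100100 | 0 | 1
   9 | 01001001 | 0 | 1
  10 | 10010011 | 1 | 0
  11 | 00100110 | 0 | 1
  12 | 01001101 | 0 | 1
  13 | 10011011 | 1 | 1
  14 | 00110111 | 0 | 0
  15 | 01101110 | 0 | 0
  16 | 11011100 | 1 | 1
  17 | 10111001 | 1 | 0
  18 | 01110010 | 0 | 0
  19 | 11100100 | 1 | 0
  20 | 11001000 | 1 | 0
  21 | 10010000 | 1 | 0
  22 | 00100000 | 0 | 1
  23 | 01000001 | 0 | 0
  24 | 10000010 | 1 | 1
  25 | 00000101 | 0 | 0
  26 | 00001010 | 0 | 1
  27 | 00010101 | 0 | 1
  28 | 00101011 | 0 | 0
  29 | 01010110 | 0 | 1
  30 | 10101101 | 1 | 1
  31 | 01011011 | 0 | 0
  32 | 10110110 | 1 | 1
  33 | 01101101 | 0 | 0
  34 | 11011010 | 1 | 1
  35 | 10110101 | 1 | 1
  36 | 01101011 | 0 | 0
  37 | 11010110 | 1 | 0
  38 | 10101100 | 1 | 1
  39 | 01011001 | 0 | 0
  40 | 10110010 | 1 | 1
  41 | 01100101 | 0 | 1
  42 | 11001011 | 1 | 0
  43 | 10010110 | 1 | 0
  44 | 00101100 | 0 | 0
  45 | 01011000 | 0 | 0
  46 | 10110000 | 1 | 1
  47 | 01100001 | 0 | 1
  48 | 11000011 | 1 | 1
  49 | 10000111 | 1 | 1
  50 | 00001111 | 0 | 1
  51 | 00011111 | 0 | 0
  52 | 00111110 | 0 | 1
  53 | 01111101 | 0 | 1
  54 | 11111011 | 1 | 0
  55 | 11110110 | 1 | 1
  56 | 11101101 | 1 | 1
  57 | 11011011 | 1 | 1
  58 | 10110111 | 1 | 1
  59 | 01101111 | 0 | 0
  60 | 11011110 | 1 | 1
  61 | 10111101 | 1 | 0
  62 | 01111010 | 0 | 1
  63 | 11110101 | 1 | 1
  64 | 11101011 | 1 | 1
  65 | 11010111 | 1 | 0
  66 | 10101110 | 1 | 1
  67 | 01011101 | 0 | 0
  68 | 10111010 | 1 | 0
  69 | 01110100 | 0 | 0
  70 | 11101000 | 1 | 1
  71 | 11010001 | 1 | 0
  72 | 10100010 | 1 | 0
  73 | 01000100 | 0 | 0
  74 | 10001000 | 1 | 0
  75 | 00010000 | 0 | 1
  76 | 00100001 | 0 | 1
  77 | 01000011 | 0 | 0
  78 | 10000110 | 1 | 1
  79 | 00001101 | 0 | 1
  80 | 00011011 | 0 | 0
  81 | 00110110 | 0 | 0
  82 | 01101100 | 0 | 0
  83 | 11011000 | 1 | 1
  84 | 10110001 | 1 | 1
  85 | 01100011 | 0 | 1
  86 | 11000111 | 1 | 1
  87 | 10001111 | 1 | 0
  88 | 00011110 | 0 | 0
  89 | 00111100 | 0 | 1
  90 | 01111001 | 0 | 1

0000001100100100110111001000001010110110101100101100001111101101111010111010001000011011000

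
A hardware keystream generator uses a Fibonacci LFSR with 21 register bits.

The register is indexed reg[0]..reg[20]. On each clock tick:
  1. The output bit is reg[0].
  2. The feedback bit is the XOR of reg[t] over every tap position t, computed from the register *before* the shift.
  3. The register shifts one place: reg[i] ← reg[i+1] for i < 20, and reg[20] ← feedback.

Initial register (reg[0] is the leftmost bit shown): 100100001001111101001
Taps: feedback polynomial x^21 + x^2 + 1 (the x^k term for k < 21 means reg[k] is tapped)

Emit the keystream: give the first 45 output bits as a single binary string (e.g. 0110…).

tick  register→output (feedback)
  0  100100001001111101001→1 (1)
  1  001000010011111010011→0 (1)
  2  010000100111110100111→0 (0)
  3  100001001111101001110→1 (1)
  4  000010011111010011101→0 (0)
  5  000100111110100111010→0 (0)
  6  001001111101001110100→0 (1)
  7  010011111010011101001→0 (0)
  8  100111110100111010010→1 (1)
  9  001111101001110100101→0 (1)
 10  011111010011101001011→0 (1)
 11  111110100111010010111→1 (0)
 12  111101001110100101110→1 (0)
 13  111010011101001011100→1 (0)
 14  110100111010010111000→1 (1)
 15  101001110100101110001→1 (0)
 16  010011101001011100010→0 (0)
 17  100111010010111000100→1 (1)
 18  001110100101110001001→0 (1)
 19  011101001011100010011→0 (1)
 20  111010010111000100111→1 (0)
 21  110100101110001001110→1 (1)
 22  101001011100010011101→1 (0)
 23  010010111000100111010→0 (0)
 24  100101110001001110100→1 (1)
 25  001011100010011101001→0 (1)
 26  010111000100111010011→0 (0)
 27  101110001001110100110→1 (0)
 28  011100010011101001100→0 (1)
 29  111000100111010011001→1 (0)
 30  110001001110100110010→1 (1)
 31  100010011101001100101→1 (1)
 32  000100111010011001011→0 (0)
 33  001001110100110010110→0 (1)
 34  010011101001100101101→0 (0)
 35  100111010011001011010→1 (1)
 36  001110100110010110101→0 (1)
 37  011101001100101101011→0 (1)
 38  111010011001011010111→1 (0)
 39  110100110010110101110→1 (1)
 40  101001100101101011101→1 (0)
 41  010011001011010111010→0 (0)
 42  100110010110101110100→1 (1)
 43  001100101101011101001→0 (1)
 44  011001011010111010011→0 (1)

100100001001111101001110100101110001001110100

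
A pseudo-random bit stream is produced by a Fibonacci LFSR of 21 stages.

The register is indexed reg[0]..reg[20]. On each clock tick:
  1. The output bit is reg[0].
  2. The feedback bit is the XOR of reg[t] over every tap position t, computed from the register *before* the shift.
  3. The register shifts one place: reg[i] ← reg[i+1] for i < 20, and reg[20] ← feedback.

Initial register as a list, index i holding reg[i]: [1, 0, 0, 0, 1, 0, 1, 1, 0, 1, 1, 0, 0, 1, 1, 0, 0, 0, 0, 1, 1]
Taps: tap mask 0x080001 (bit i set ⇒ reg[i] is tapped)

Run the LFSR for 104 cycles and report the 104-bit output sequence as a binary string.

10001011011001100001101011100011110000001110110000011000000001101101010110101010100100100010010001000101

step | reg (before) | out | fb
   0 | 100010110110011000011 | 1 | 0
   1 | 000101101100110000110 | 0 | 1
   2 | 001011011001100001101 | 0 | 0
   3 | 010110110011000011010 | 0 | 1
   4 | 101101100110000110101 | 1 | 1
   5 | 011011001100001101011 | 0 | 1
   6 | 110110011000011010111 | 1 | 0
   7 | 101100110000110101110 | 1 | 0
   8 | 011001100001101011100 | 0 | 0
   9 | 110011000011010111000 | 1 | 1
  10 | 100110000110101110001 | 1 | 1
  11 | 001100001101011100011 | 0 | 1
  12 | 011000011010111000111 | 0 | 1
  13 | 110000110101110001111 | 1 | 0
  14 | 100001101011100011110 | 1 | 0
  15 | 000011010111000111100 | 0 | 0
  16 | 000110101110001111000 | 0 | 0
  17 | 001101011100011110000 | 0 | 0
  18 | 011010111000111100000 | 0 | 0
  19 | 110101110001111000000 | 1 | 1
  20 | 101011100011110000001 | 1 | 1
  21 | 010111000111100000011 | 0 | 1
  22 | 101110001111000000111 | 1 | 0
  23 | 011100011110000001110 | 0 | 1
  24 | 111000111100000011101 | 1 | 1
  25 | 110001111000000111011 | 1 | 0
  26 | 100011110000001110110 | 1 | 0
  27 | 000111100000011101100 | 0 | 0
  28 | 001111000000111011000 | 0 | 0
  29 | 011110000001110110000 | 0 | 0
  30 | 111100000011101100000 | 1 | 1
  31 | 111000000111011000001 | 1 | 1
  32 | 110000001110110000011 | 1 | 0
  33 | 100000011101100000110 | 1 | 0
  34 | 000000111011000001100 | 0 | 0
  35 | 000001110110000011000 | 0 | 0
  36 | 000011101100000110000 | 0 | 0
  37 | 000111011000001100000 | 0 | 0
  38 | 001110110000011000000 | 0 | 0
  39 | 011101100000110000000 | 0 | 0
  40 | 111011000001100000000 | 1 | 1
  41 | 110110000011000000001 | 1 | 1
  42 | 101100000110000000011 | 1 | 0
  43 | 011000001100000000110 | 0 | 1
  44 | 110000011000000001101 | 1 | 1
  45 | 100000110000000011011 | 1 | 0
  46 | 000001100000000110110 | 0 | 1
  47 | 000011000000001101101 | 0 | 0
  48 | 000110000000011011010 | 0 | 1
  49 | 001100000000110110101 | 0 | 0
  50 | 011000000001101101010 | 0 | 1
  51 | 110000000011011010101 | 1 | 1
  52 | 100000000110110101011 | 1 | 0
  53 | 000000001101101010110 | 0 | 1
  54 | 000000011011010101101 | 0 | 0
  55 | 000000110110101011010 | 0 | 1
  56 | 000001101101010110101 | 0 | 0
  57 | 000011011010101101010 | 0 | 1
  58 | 000110110101011010101 | 0 | 0
  59 | 001101101010110101010 | 0 | 1
  60 | 011011010101101010101 | 0 | 0
  61 | 110110101011010101010 | 1 | 0
  62 | 101101010110101010100 | 1 | 1
  63 | 011010101101010101001 | 0 | 0
  64 | 110101011010101010010 | 1 | 0
  65 | 101010110101010100100 | 1 | 1
  66 | 010101101010101001001 | 0 | 0
  67 | 101011010101010010010 | 1 | 0
  68 | 010110101010100100100 | 0 | 0
  69 | 101101010101001001000 | 1 | 1
  70 | 011010101010010010001 | 0 | 0
  71 | 110101010100100100010 | 1 | 0
  72 | 101010101001001000100 | 1 | 1
  73 | 010101010010010001001 | 0 | 0
  74 | 101010100100100010010 | 1 | 0
  75 | 010101001001000100100 | 0 | 0
  76 | 101010010010001001000 | 1 | 1
  77 | 010100100100010010001 | 0 | 0
  78 | 101001001000100100010 | 1 | 0
  79 | 010010010001001000100 | 0 | 0
  80 | 100100100010010001000 | 1 | 1
  81 | 001001000100100010001 | 0 | 0
  82 | 010010001001000100010 | 0 | 1
  83 | 100100010010001000101 | 1 | 1
  84 | 001000100100010001011 | 0 | 1
  85 | 010001001000100010111 | 0 | 1
  86 | 100010010001000101111 | 1 | 0
  87 | 000100100010001011110 | 0 | 1
  88 | 001001000100010111101 | 0 | 0
  89 | 010010001000101111010 | 0 | 1
  90 | 100100010001011110101 | 1 | 1
  91 | 001000100010111101011 | 0 | 1
  92 | 010001000101111010111 | 0 | 1
  93 | 100010001011110101111 | 1 | 0
  94 | 000100010111101011110 | 0 | 1
  95 | 001000101111010111101 | 0 | 0
  96 | 010001011110101111010 | 0 | 1
  97 | 100010111101011110101 | 1 | 1
  98 | 000101111010111101011 | 0 | 1
  99 | 001011110101111010111 | 0 | 1
 100 | 010111101011110101111 | 0 | 1
 101 | 101111010111101011111 | 1 | 0
 102 | 011110101111010111110 | 0 | 1
 103 | 111101011110101111101 | 1 | 1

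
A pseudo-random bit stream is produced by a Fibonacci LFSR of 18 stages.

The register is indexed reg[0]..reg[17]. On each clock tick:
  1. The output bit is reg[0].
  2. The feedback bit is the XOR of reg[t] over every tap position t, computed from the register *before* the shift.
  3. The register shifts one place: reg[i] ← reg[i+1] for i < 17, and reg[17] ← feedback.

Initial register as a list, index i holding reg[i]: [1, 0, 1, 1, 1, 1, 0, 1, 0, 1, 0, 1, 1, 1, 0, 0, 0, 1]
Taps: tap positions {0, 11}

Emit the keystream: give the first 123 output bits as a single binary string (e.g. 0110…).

step | reg (before) | out | fb
   0 | 101111010101110001 | 1 | 0
   1 | 011110101011100010 | 0 | 1
   2 | 111101010111000101 | 1 | 0
   3 | 111010101110001010 | 1 | 1
   4 | 110101011100010101 | 1 | 1
   5 | 101010111000101011 | 1 | 1
   6 | 010101110001010111 | 0 | 1
   7 | 101011100010101111 | 1 | 1
   8 | 010111000101011111 | 0 | 1
   9 | 101110001010111111 | 1 | 1
  10 | 011100010101111111 | 0 | 1
  11 | 111000101011111111 | 1 | 0
  12 | 110001010111111110 | 1 | 0
  13 | 100010101111111100 | 1 | 0
  14 | 000101011111111000 | 0 | 1
  15 | 001010111111110001 | 0 | 1
  16 | 010101111111100011 | 0 | 1
  17 | 101011111111000111 | 1 | 0
  18 | 010111111110001110 | 0 | 0
  19 | 101111111100011100 | 1 | 1
  20 | 011111111000111001 | 0 | 0
  21 | 111111110001110010 | 1 | 0
  22 | 111111100011100100 | 1 | 0
  23 | 111111000111001000 | 1 | 0
  24 | 111110001110010000 | 1 | 1
  25 | 111100011100100001 | 1 | 1
  26 | 111000111001000011 | 1 | 0
  27 | 110001110010000110 | 1 | 1
  28 | 100011100100001101 | 1 | 1
  29 | 000111001000011011 | 0 | 0
  30 | 001110010000110110 | 0 | 0
  31 | 011100100001101100 | 0 | 1
  32 | 111001000011011001 | 1 | 0
  33 | 110010000110110010 | 1 | 1
  34 | 100100001101100101 | 1 | 0
  35 | 001000011011001010 | 0 | 1
  36 | 010000110110010101 | 0 | 0
  37 | 100001101100101010 | 1 | 1
  38 | 000011011001010101 | 0 | 1
  39 | 000110110010101011 | 0 | 0
  40 | 001101100101010110 | 0 | 1
  41 | 011011001010101101 | 0 | 0
  42 | 110110010101011010 | 1 | 0
  43 | 101100101010110100 | 1 | 1
  44 | 011001010101101001 | 0 | 1
  45 | 110010101011010011 | 1 | 0
  46 | 100101010110100110 | 1 | 1
  47 | 001010101101001101 | 0 | 1
  48 | 010101011010011011 | 0 | 0
  49 | 101010110100110110 | 1 | 1
  50 | 010101101001101101 | 0 | 1
  51 | 101011010011011011 | 1 | 0
  52 | 010110100110110110 | 0 | 0
  53 | 101101001101101100 | 1 | 0
  54 | 011010011011011000 | 0 | 1
  55 | 110100110110110001 | 1 | 1
  56 | 101001101101100011 | 1 | 0
  57 | 010011011011000110 | 0 | 1
  58 | 100110110110001101 | 1 | 1
  59 | 001101101100011011 | 0 | 0
  60 | 011011011000110110 | 0 | 0
  61 | 110110110001101100 | 1 | 0
  62 | 101101100011011000 | 1 | 0
  63 | 011011000110110000 | 0 | 0
  64 | 110110001101100000 | 1 | 0
  65 | 101100011011000000 | 1 | 0
  66 | 011000110110000000 | 0 | 0
  67 | 110001101100000000 | 1 | 1
  68 | 100011011000000001 | 1 | 1
  69 | 000110110000000011 | 0 | 0
  70 | 001101100000000110 | 0 | 0
  71 | 011011000000001100 | 0 | 0
  72 | 110110000000011000 | 1 | 1
  73 | 101100000000110001 | 1 | 1
  74 | 011000000001100011 | 0 | 1
  75 | 110000000011000111 | 1 | 0
  76 | 100000000110001110 | 1 | 1
  77 | 000000001100011101 | 0 | 0
  78 | 000000011000111010 | 0 | 0
  79 | 000000110001110100 | 0 | 1
  80 | 000001100011101001 | 0 | 1
  81 | 000011000111010011 | 0 | 1
  82 | 000110001110100111 | 0 | 0
  83 | 001100011101001110 | 0 | 1
  84 | 011000111010011101 | 0 | 0
  85 | 110001110100111010 | 1 | 1
  86 | 100011101001110101 | 1 | 0
  87 | 000111010011101010 | 0 | 1
  88 | 001110100111010101 | 0 | 1
  89 | 011101001110101011 | 0 | 0
  90 | 111010011101010110 | 1 | 0
  91 | 110100111010101100 | 1 | 1
  92 | 101001110101011001 | 1 | 0
  93 | 010011101010110010 | 0 | 0
  94 | 100111010101100100 | 1 | 0
  95 | 001110101011001000 | 0 | 1
  96 | 011101010110010001 | 0 | 0
  97 | 111010101100100010 | 1 | 1
  98 | 110101011001000101 | 1 | 0
  99 | 101010110010001010 | 1 | 1
 100 | 010101100100010101 | 0 | 0
 101 | 101011001000101010 | 1 | 1
 102 | 010110010001010101 | 0 | 1
 103 | 101100100010101011 | 1 | 1
 104 | 011001000101010111 | 0 | 1
 105 | 110010001010101111 | 1 | 1
 106 | 100100010101011111 | 1 | 0
 107 | 001000101010111110 | 0 | 0
 108 | 010001010101111100 | 0 | 1
 109 | 100010101011111001 | 1 | 0
 110 | 000101010111110010 | 0 | 1
 111 | 001010101111100101 | 0 | 1
 112 | 010101011111001011 | 0 | 1
 113 | 101010111110010111 | 1 | 1
 114 | 010101111100101111 | 0 | 0
 115 | 101011111001011110 | 1 | 0
 116 | 010111110010111100 | 0 | 0
 117 | 101111100101111000 | 1 | 0
 118 | 011111001011110000 | 0 | 1
 119 | 111110010111100001 | 1 | 0
 120 | 111100101111000010 | 1 | 0
 121 | 111001011110000100 | 1 | 1
 122 | 110010111100001001 | 1 | 1

101111010101110001010111111110001110010000110110010101011010011011011000110110000000011000111010011101010110010001010101111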